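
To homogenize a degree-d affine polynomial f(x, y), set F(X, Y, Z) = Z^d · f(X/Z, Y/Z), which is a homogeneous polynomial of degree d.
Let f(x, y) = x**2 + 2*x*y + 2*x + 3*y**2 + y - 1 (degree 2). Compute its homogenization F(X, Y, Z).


F(X, Y, Z) = X**2 + 2*X*Y + 2*X*Z + 3*Y**2 + Y*Z - Z**2

deg(f) = 2.
Substitute x = X/Z, y = Y/Z into f, then multiply by Z^2.
  monomial 1·x^2·y^0 ↦ 1·X^2·Y^0·Z^0.
  monomial 2·x^1·y^1 ↦ 2·X^1·Y^1·Z^0.
  monomial 2·x^1·y^0 ↦ 2·X^1·Y^0·Z^1.
  monomial 3·x^0·y^2 ↦ 3·X^0·Y^2·Z^0.
  monomial 1·x^0·y^1 ↦ 1·X^0·Y^1·Z^1.
  monomial -1·x^0·y^0 ↦ -1·X^0·Y^0·Z^2.
Collecting: F(X, Y, Z) = X**2 + 2*X*Y + 2*X*Z + 3*Y**2 + Y*Z - Z**2.


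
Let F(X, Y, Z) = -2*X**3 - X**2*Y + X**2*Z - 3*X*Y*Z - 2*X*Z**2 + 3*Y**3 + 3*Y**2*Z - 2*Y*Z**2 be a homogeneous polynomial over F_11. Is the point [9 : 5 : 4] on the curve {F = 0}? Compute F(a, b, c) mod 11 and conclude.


F(9,5,4) ≡ 7 (mod 11); P is NOT on the curve.

Evaluate F(9, 5, 4) term-by-term (mod 11).
  -2*X**3 ↦ -2·729·1·1 = -1458
  -X**2*Y ↦ -1·81·5·1 = -405
  X**2*Z ↦ 1·81·1·4 = 324
  -3*X*Y*Z ↦ -3·9·5·4 = -540
  -2*X*Z**2 ↦ -2·9·1·16 = -288
  3*Y**3 ↦ 3·1·125·1 = 375
  3*Y**2*Z ↦ 3·1·25·4 = 300
  -2*Y*Z**2 ↦ -2·1·5·16 = -160
Sum: F(9, 5, 4) = (-1458) + (-405) + (324) + (-540) + (-288) + (375) + (300) + (-160) = -1852.
Reducing mod 11: -1852 ≡ 7 (mod 11).
Since F(a, b, c) ≡ 7 ≠ 0 (mod 11), P does NOT lie on the curve.


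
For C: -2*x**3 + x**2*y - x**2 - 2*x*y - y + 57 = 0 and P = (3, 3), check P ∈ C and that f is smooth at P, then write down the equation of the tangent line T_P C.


Tangent line at P: -48*x + 2*y + 138 = 0.

Step 1: f(3, 3) = 0, so P lies on C.
Step 2: partial derivatives
  f_x(x, y) = -6*x**2 + 2*x*y - 2*x - 2*y, f_y(x, y) = x**2 - 2*x - 1.
  f_x(P) = -48, f_y(P) = 2 (gradient nonzero, so P is smooth).
Step 3: tangent line at P: -48·(x − 3) + 2·(y − 3) = 0.
Expanding: -48*x + 2*y + 138 = 0.


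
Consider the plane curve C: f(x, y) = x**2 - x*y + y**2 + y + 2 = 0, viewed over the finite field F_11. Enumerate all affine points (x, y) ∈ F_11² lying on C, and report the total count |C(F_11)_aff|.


Affine F_11-points: {(0, 4), (0, 6), (3, 0), (3, 2), (4, 4), (4, 10), (6, 6), (6, 10), (8, 0), (8, 7), (10, 2), (10, 7)}; count = 12.

For each of the 121 pairs (x, y) ∈ F_11², evaluate f(x, y) mod 11. Record the zeros.
  x = 0: [0↦2, 1↦4, 2↦8, 3↦3, 4↦0, 5↦10, 6↦0, 7↦3, 8↦8, 9↦4, 10↦2]  zeros at y ∈ {4, 6}
  x = 1: [0↦3, 1↦4, 2↦7, 3↦1, 4↦8, 5↦6, 6↦6, 7↦8, 8↦1, 9↦7, 10↦4]  zeros at y ∈ ∅
  x = 2: [0↦6, 1↦6, 2↦8, 3↦1, 4↦7, 5↦4, 6↦3, 7↦4, 8↦7, 9↦1, 10↦8]  zeros at y ∈ ∅
  x = 3: [0↦0, 1↦10, 2↦0, 3↦3, 4↦8, 5↦4, 6↦2, 7↦2, 8↦4, 9↦8, 10↦3]  zeros at y ∈ {0, 2}
  x = 4: [0↦7, 1↦5, 2↦5, 3↦7, 4↦0, 5↦6, 6↦3, 7↦2, 8↦3, 9↦6, 10↦0]  zeros at y ∈ {4, 10}
  x = 5: [0↦5, 1↦2, 2↦1, 3↦2, 4↦5, 5↦10, 6↦6, 7↦4, 8↦4, 9↦6, 10↦10]  zeros at y ∈ ∅
  x = 6: [0↦5, 1↦1, 2↦10, 3↦10, 4↦1, 5↦5, 6↦0, 7↦8, 8↦7, 9↦8, 10↦0]  zeros at y ∈ {6, 10}
  x = 7: [0↦7, 1↦2, 2↦10, 3↦9, 4↦10, 5↦2, 6↦7, 7↦3, 8↦1, 9↦1, 10↦3]  zeros at y ∈ ∅
  x = 8: [0↦0, 1↦5, 2↦1, 3↦10, 4↦10, 5↦1, 6↦5, 7↦0, 8↦8, 9↦7, 10↦8]  zeros at y ∈ {0, 7}
  x = 9: [0↦6, 1↦10, 2↦5, 3↦2, 4↦1, 5↦2, 6↦5, 7↦10, 8↦6, 9↦4, 10↦4]  zeros at y ∈ ∅
  x = 10: [0↦3, 1↦6, 2↦0, 3↦7, 4↦5, 5↦5, 6↦7, 7↦0, 8↦6, 9↦3, 10↦2]  zeros at y ∈ {2, 7}
Collecting zeros: affine points = {(0, 4), (0, 6), (3, 0), (3, 2), (4, 4), (4, 10), (6, 6), (6, 10), (8, 0), (8, 7), (10, 2), (10, 7)}.
Total count |C(F_11)_aff| = 12.


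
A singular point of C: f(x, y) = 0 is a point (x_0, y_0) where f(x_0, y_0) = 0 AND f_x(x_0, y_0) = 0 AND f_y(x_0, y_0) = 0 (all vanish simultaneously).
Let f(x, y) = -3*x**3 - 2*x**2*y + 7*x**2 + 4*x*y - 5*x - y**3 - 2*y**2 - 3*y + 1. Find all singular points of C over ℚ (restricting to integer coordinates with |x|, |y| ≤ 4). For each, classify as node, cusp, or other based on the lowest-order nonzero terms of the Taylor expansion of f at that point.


Singular points: {(1, -1)}; classification: cusp.

Compute partial derivatives:
  f_x = -9*x**2 - 4*x*y + 14*x + 4*y - 5.
  f_y = -2*x**2 + 4*x - 3*y**2 - 4*y - 3.
Scan x_0 ∈ {−4, ..., 4}. For each x_0, f_y(x_0, y) is a polynomial in y; find its integer roots y ∈ {−4, ..., 4}, then test f_x and f at those candidates.
  x = -4: f_y(-4, y) = -3*y**2 - 4*y - 51; no integer root y with |y| ≤ 4.
  x = -3: f_y(-3, y) = -3*y**2 - 4*y - 33; no integer root y with |y| ≤ 4.
  x = -2: f_y(-2, y) = -3*y**2 - 4*y - 19; no integer root y with |y| ≤ 4.
  x = -1: f_y(-1, y) = -3*y**2 - 4*y - 9; no integer root y with |y| ≤ 4.
  x = 0: f_y(0, y) = -3*y**2 - 4*y - 3; no integer root y with |y| ≤ 4.
  x = 1: f_y(1, y) = -3*y**2 - 4*y - 1; vanishes at y ∈ {-1}. (1, -1): f_x = 0, f = 0 — SINGULAR.
  x = 2: f_y(2, y) = -3*y**2 - 4*y - 3; no integer root y with |y| ≤ 4.
  x = 3: f_y(3, y) = -3*y**2 - 4*y - 9; no integer root y with |y| ≤ 4.
  x = 4: f_y(4, y) = -3*y**2 - 4*y - 19; no integer root y with |y| ≤ 4.
Only singular point on the grid: (1, -1).
Classify: substitute x = 1 + u, y = -1 + v and expand: f = -3*u**3 - 2*u**2*v - v**3 + v**2.
No constant or linear terms (consistent with a singular point). Quadratic part: v**2. Cubic part: -3*u**3 - 2*u**2*v - v**3.
The quadratic part v**2 is a perfect square, so there is a single (double) tangent line v = 0, i.e. y = -1. Restricting the cubic part to that line (v = 0) leaves -3*u**3 ≠ 0, so f is not divisible by v and the branch is v² ≈ 3*u**3 to lowest order — this is a cusp.
Classification: cusp.


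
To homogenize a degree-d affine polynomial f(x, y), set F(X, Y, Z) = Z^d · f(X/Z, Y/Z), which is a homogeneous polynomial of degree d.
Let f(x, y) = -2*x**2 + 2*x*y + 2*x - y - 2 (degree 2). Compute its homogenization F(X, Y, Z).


F(X, Y, Z) = -2*X**2 + 2*X*Y + 2*X*Z - Y*Z - 2*Z**2

deg(f) = 2.
Substitute x = X/Z, y = Y/Z into f, then multiply by Z^2.
  monomial -2·x^2·y^0 ↦ -2·X^2·Y^0·Z^0.
  monomial 2·x^1·y^1 ↦ 2·X^1·Y^1·Z^0.
  monomial 2·x^1·y^0 ↦ 2·X^1·Y^0·Z^1.
  monomial -1·x^0·y^1 ↦ -1·X^0·Y^1·Z^1.
  monomial -2·x^0·y^0 ↦ -2·X^0·Y^0·Z^2.
Collecting: F(X, Y, Z) = -2*X**2 + 2*X*Y + 2*X*Z - Y*Z - 2*Z**2.


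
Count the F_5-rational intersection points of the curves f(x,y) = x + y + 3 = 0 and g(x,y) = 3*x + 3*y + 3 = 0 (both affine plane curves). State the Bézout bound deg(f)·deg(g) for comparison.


Common zeros: ∅; count = 0; Bézout bound = 1.

deg(f) = 1, deg(g) = 1, so Bézout bound = 1.
Scan x ∈ F_5. For each x, list the y ∈ F_5 with f(x, y) ≡ 0 and those with g(x, y) ≡ 0 (mod 5); the common zeros in that column are the intersection.
  x = 0: f ≡ 0 at y ∈ {2}; g ≡ 0 at y ∈ {4}; common: ∅.
  x = 1: f ≡ 0 at y ∈ {1}; g ≡ 0 at y ∈ {3}; common: ∅.
  x = 2: f ≡ 0 at y ∈ {0}; g ≡ 0 at y ∈ {2}; common: ∅.
  x = 3: f ≡ 0 at y ∈ {4}; g ≡ 0 at y ∈ {1}; common: ∅.
  x = 4: f ≡ 0 at y ∈ {3}; g ≡ 0 at y ∈ {0}; common: ∅.
Collecting: common zeros = ∅, so the count is 0.
Comparison with the Bézout bound: 0 ≤ 1 = deg(f)·deg(g), as expected for curves with no common component (the affine F_5-count falls short of the bound because intersections may lie at infinity, over extension fields, or carry multiplicity).


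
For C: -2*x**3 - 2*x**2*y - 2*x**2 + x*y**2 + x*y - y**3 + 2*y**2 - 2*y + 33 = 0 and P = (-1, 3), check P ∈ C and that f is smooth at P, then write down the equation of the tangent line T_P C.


Tangent line at P: 22*x - 26*y + 100 = 0.

Step 1: f(-1, 3) = 0, so P lies on C.
Step 2: partial derivatives
  f_x(x, y) = -6*x**2 - 4*x*y - 4*x + y**2 + y, f_y(x, y) = -2*x**2 + 2*x*y + x - 3*y**2 + 4*y - 2.
  f_x(P) = 22, f_y(P) = -26 (gradient nonzero, so P is smooth).
Step 3: tangent line at P: 22·(x − -1) + -26·(y − 3) = 0.
Expanding: 22*x - 26*y + 100 = 0.


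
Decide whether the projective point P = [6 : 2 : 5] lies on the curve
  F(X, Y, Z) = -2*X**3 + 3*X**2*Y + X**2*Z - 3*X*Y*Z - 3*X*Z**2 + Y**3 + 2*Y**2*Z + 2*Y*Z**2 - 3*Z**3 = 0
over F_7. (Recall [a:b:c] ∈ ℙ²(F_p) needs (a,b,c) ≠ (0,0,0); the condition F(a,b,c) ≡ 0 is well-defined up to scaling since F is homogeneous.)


F(6,2,5) ≡ 3 (mod 7); P is NOT on the curve.

Evaluate F(6, 2, 5) term-by-term (mod 7).
  -2*X**3 ↦ -2·216·1·1 = -432
  3*X**2*Y ↦ 3·36·2·1 = 216
  X**2*Z ↦ 1·36·1·5 = 180
  -3*X*Y*Z ↦ -3·6·2·5 = -180
  -3*X*Z**2 ↦ -3·6·1·25 = -450
  Y**3 ↦ 1·1·8·1 = 8
  2*Y**2*Z ↦ 2·1·4·5 = 40
  2*Y*Z**2 ↦ 2·1·2·25 = 100
  -3*Z**3 ↦ -3·1·1·125 = -375
Sum: F(6, 2, 5) = (-432) + (216) + (180) + (-180) + (-450) + (8) + (40) + (100) + (-375) = -893.
Reducing mod 7: -893 ≡ 3 (mod 7).
Since F(a, b, c) ≡ 3 ≠ 0 (mod 7), P does NOT lie on the curve.


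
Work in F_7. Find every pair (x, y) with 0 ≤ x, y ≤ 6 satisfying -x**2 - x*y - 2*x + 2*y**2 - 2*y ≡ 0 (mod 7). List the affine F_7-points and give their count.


Affine F_7-points: {(0, 0), (0, 1), (4, 1), (4, 2), (5, 0), (6, 2)}; count = 6.

For each of the 49 pairs (x, y) ∈ F_7², evaluate f(x, y) mod 7. Record the zeros.
  x = 0: [0↦0, 1↦0, 2↦4, 3↦5, 4↦3, 5↦5, 6↦4]  zeros at y ∈ {0, 1}
  x = 1: [0↦4, 1↦3, 2↦6, 3↦6, 4↦3, 5↦4, 6↦2]  zeros at y ∈ ∅
  x = 2: [0↦6, 1↦4, 2↦6, 3↦5, 4↦1, 5↦1, 6↦5]  zeros at y ∈ ∅
  x = 3: [0↦6, 1↦3, 2↦4, 3↦2, 4↦4, 5↦3, 6↦6]  zeros at y ∈ ∅
  x = 4: [0↦4, 1↦0, 2↦0, 3↦4, 4↦5, 5↦3, 6↦5]  zeros at y ∈ {1, 2}
  x = 5: [0↦0, 1↦2, 2↦1, 3↦4, 4↦4, 5↦1, 6↦2]  zeros at y ∈ {0}
  x = 6: [0↦1, 1↦2, 2↦0, 3↦2, 4↦1, 5↦4, 6↦4]  zeros at y ∈ {2}
Collecting zeros: affine points = {(0, 0), (0, 1), (4, 1), (4, 2), (5, 0), (6, 2)}.
Total count |C(F_7)_aff| = 6.


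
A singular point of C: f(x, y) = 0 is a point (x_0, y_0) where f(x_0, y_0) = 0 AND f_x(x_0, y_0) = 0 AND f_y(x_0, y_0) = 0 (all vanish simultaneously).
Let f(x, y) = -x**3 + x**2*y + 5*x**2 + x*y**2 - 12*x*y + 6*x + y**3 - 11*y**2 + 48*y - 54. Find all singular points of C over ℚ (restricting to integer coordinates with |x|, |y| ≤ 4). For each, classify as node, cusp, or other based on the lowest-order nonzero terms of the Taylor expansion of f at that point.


Singular points: {(3, 3)}; classification: node.

Compute partial derivatives:
  f_x = -3*x**2 + 2*x*y + 10*x + y**2 - 12*y + 6.
  f_y = x**2 + 2*x*y - 12*x + 3*y**2 - 22*y + 48.
Scan x_0 ∈ {−4, ..., 4}. For each x_0, f_y(x_0, y) is a polynomial in y; find its integer roots y ∈ {−4, ..., 4}, then test f_x and f at those candidates.
  x = -4: f_y(-4, y) = 3*y**2 - 30*y + 112; no integer root y with |y| ≤ 4.
  x = -3: f_y(-3, y) = 3*y**2 - 28*y + 93; no integer root y with |y| ≤ 4.
  x = -2: f_y(-2, y) = 3*y**2 - 26*y + 76; no integer root y with |y| ≤ 4.
  x = -1: f_y(-1, y) = 3*y**2 - 24*y + 61; no integer root y with |y| ≤ 4.
  x = 0: f_y(0, y) = 3*y**2 - 22*y + 48; no integer root y with |y| ≤ 4.
  x = 1: f_y(1, y) = 3*y**2 - 20*y + 37; no integer root y with |y| ≤ 4.
  x = 2: f_y(2, y) = 3*y**2 - 18*y + 28; no integer root y with |y| ≤ 4.
  x = 3: f_y(3, y) = 3*y**2 - 16*y + 21; vanishes at y ∈ {3}. (3, 3): f_x = 0, f = 0 — SINGULAR.
  x = 4: f_y(4, y) = 3*y**2 - 14*y + 16; vanishes at y ∈ {2}. (4, 2): f_x = -6 ≠ 0.
Only singular point on the grid: (3, 3).
Classify: substitute x = 3 + u, y = 3 + v and expand: f = -u**3 + u**2*v - u**2 + u*v**2 + v**3 + v**2.
No constant or linear terms (consistent with a singular point). Quadratic part: -u**2 + v**2. Cubic part: -u**3 + u**2*v + u*v**2 + v**3.
The quadratic part v**2 - u**2 = (v − u)(v + u) splits into two distinct linear factors, so there are two distinct tangent lines y − 3 = ±(x − 3) — this is a node (ordinary double point).
Classification: node.


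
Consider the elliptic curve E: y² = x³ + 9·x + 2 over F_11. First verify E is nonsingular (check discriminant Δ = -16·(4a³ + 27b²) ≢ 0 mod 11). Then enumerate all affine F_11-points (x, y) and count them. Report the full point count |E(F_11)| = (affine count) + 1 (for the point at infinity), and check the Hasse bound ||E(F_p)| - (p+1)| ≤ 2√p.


Affine points = {(1, 1), (1, 10), (3, 1), (3, 10), (4, 5), (4, 6), (7, 1), (7, 10), (8, 5), (8, 6), (9, 3), (9, 8), (10, 5), (10, 6)}; affine count = 14; |E(F_11)| = 15.

Discriminant check: Δ ∝ 4a³ + 27b² = 4·9³ + 27·2² = 4·729 + 27·4 ≡ 10 (mod 11). Nonzero ⇒ E is nonsingular.
For each x ∈ F_11, compute rhs = x³ + 9·x + 2 mod 11, then count y ∈ F_11 with y² ≡ rhs.
  x = 0: rhs = 2, matching y values: none (0 points).
  x = 1: rhs = 1, matching y values: 1, 10 (2 points).
  x = 2: rhs = 6, matching y values: none (0 points).
  x = 3: rhs = 1, matching y values: 1, 10 (2 points).
  x = 4: rhs = 3, matching y values: 5, 6 (2 points).
  x = 5: rhs = 7, matching y values: none (0 points).
  x = 6: rhs = 8, matching y values: none (0 points).
  x = 7: rhs = 1, matching y values: 1, 10 (2 points).
  x = 8: rhs = 3, matching y values: 5, 6 (2 points).
  x = 9: rhs = 9, matching y values: 3, 8 (2 points).
  x = 10: rhs = 3, matching y values: 5, 6 (2 points).
Total affine count: 14.
Full point count |E(F_11)| = 14 + 1 = 15.
Hasse bound: |15 − (11+1)| = |3| = 3 ≤ 2√11 ≈ 6.6332 ✓.


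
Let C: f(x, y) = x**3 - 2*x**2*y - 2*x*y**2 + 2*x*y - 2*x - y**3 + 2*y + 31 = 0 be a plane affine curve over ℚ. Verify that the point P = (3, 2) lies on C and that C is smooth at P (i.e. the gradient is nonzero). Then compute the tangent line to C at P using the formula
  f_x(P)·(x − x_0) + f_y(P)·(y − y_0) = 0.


Tangent line at P: -3*x - 46*y + 101 = 0.

Step 1: f(3, 2) = 0, so P lies on C.
Step 2: partial derivatives
  f_x(x, y) = 3*x**2 - 4*x*y - 2*y**2 + 2*y - 2, f_y(x, y) = -2*x**2 - 4*x*y + 2*x - 3*y**2 + 2.
  f_x(P) = -3, f_y(P) = -46 (gradient nonzero, so P is smooth).
Step 3: tangent line at P: -3·(x − 3) + -46·(y − 2) = 0.
Expanding: -3*x - 46*y + 101 = 0.


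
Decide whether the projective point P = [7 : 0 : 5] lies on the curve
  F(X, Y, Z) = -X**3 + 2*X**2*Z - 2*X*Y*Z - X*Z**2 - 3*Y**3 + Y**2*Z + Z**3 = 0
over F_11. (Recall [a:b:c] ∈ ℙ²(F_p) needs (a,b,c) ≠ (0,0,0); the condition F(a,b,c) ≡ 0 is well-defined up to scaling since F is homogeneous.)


F(7,0,5) ≡ 9 (mod 11); P is NOT on the curve.

Evaluate F(7, 0, 5) term-by-term (mod 11).
  -X**3 ↦ -1·343·1·1 = -343
  2*X**2*Z ↦ 2·49·1·5 = 490
  -2*X*Y*Z ↦ -2·7·0·5 = 0
  -X*Z**2 ↦ -1·7·1·25 = -175
  -3*Y**3 ↦ -3·1·0·1 = 0
  Y**2*Z ↦ 1·1·0·5 = 0
  Z**3 ↦ 1·1·1·125 = 125
Sum: F(7, 0, 5) = (-343) + (490) + (0) + (-175) + (0) + (0) + (125) = 97.
Reducing mod 11: 97 ≡ 9 (mod 11).
Since F(a, b, c) ≡ 9 ≠ 0 (mod 11), P does NOT lie on the curve.


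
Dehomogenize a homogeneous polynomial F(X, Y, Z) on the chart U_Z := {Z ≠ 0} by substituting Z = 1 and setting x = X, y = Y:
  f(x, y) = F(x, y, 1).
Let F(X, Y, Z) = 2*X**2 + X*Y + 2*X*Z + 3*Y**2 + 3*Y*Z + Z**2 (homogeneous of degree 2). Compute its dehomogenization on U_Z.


f(x, y) = 2*x**2 + x*y + 2*x + 3*y**2 + 3*y + 1

On U_Z we set Z = 1. Each monomial c·X^i·Y^j·Z^k in F becomes c·x^i·y^j·1^k = c·x^i·y^j.
Substituting Z = 1: F(X, Y, 1) = 2*x**2 + x*y + 2*x + 3*y**2 + 3*y + 1.
Note: deg(f) ≤ deg(F) = 2; strict inequality happens when F is divisible by Z (lost terms).


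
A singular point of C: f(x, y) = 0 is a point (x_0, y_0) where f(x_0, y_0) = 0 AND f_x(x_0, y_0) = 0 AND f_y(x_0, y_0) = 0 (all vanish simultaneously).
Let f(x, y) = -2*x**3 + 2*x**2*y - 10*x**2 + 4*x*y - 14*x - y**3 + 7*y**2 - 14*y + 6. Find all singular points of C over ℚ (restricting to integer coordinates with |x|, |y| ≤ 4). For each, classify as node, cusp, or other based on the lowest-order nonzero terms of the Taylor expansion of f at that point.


Singular points: {(-1, 2)}; classification: cusp.

Compute partial derivatives:
  f_x = -6*x**2 + 4*x*y - 20*x + 4*y - 14.
  f_y = 2*x**2 + 4*x - 3*y**2 + 14*y - 14.
Scan x_0 ∈ {−4, ..., 4}. For each x_0, f_y(x_0, y) is a polynomial in y; find its integer roots y ∈ {−4, ..., 4}, then test f_x and f at those candidates.
  x = -4: f_y(-4, y) = -3*y**2 + 14*y + 2; no integer root y with |y| ≤ 4.
  x = -3: f_y(-3, y) = -3*y**2 + 14*y - 8; vanishes at y ∈ {4}. (-3, 4): f_x = -40 ≠ 0.
  x = -2: f_y(-2, y) = -3*y**2 + 14*y - 14; no integer root y with |y| ≤ 4.
  x = -1: f_y(-1, y) = -3*y**2 + 14*y - 16; vanishes at y ∈ {2}. (-1, 2): f_x = 0, f = 0 — SINGULAR.
  x = 0: f_y(0, y) = -3*y**2 + 14*y - 14; no integer root y with |y| ≤ 4.
  x = 1: f_y(1, y) = -3*y**2 + 14*y - 8; vanishes at y ∈ {4}. (1, 4): f_x = -8 ≠ 0.
  x = 2: f_y(2, y) = -3*y**2 + 14*y + 2; no integer root y with |y| ≤ 4.
  x = 3: f_y(3, y) = -3*y**2 + 14*y + 16; no integer root y with |y| ≤ 4.
  x = 4: f_y(4, y) = -3*y**2 + 14*y + 34; no integer root y with |y| ≤ 4.
Only singular point on the grid: (-1, 2).
Classify: substitute x = -1 + u, y = 2 + v and expand: f = -2*u**3 + 2*u**2*v - v**3 + v**2.
No constant or linear terms (consistent with a singular point). Quadratic part: v**2. Cubic part: -2*u**3 + 2*u**2*v - v**3.
The quadratic part v**2 is a perfect square, so there is a single (double) tangent line v = 0, i.e. y = 2. Restricting the cubic part to that line (v = 0) leaves -2*u**3 ≠ 0, so f is not divisible by v and the branch is v² ≈ 2*u**3 to lowest order — this is a cusp.
Classification: cusp.


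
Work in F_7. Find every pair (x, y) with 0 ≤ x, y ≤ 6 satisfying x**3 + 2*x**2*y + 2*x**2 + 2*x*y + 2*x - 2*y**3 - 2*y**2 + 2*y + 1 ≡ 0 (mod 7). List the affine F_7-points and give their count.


Affine F_7-points: {(1, 6), (2, 0), (2, 6), (4, 0), (4, 6), (5, 5), (6, 0)}; count = 7.

For each of the 49 pairs (x, y) ∈ F_7², evaluate f(x, y) mod 7. Record the zeros.
  x = 0: [0↦1, 1↦6, 2↦2, 3↦5, 4↦3, 5↦5, 6↦6]  zeros at y ∈ ∅
  x = 1: [0↦6, 1↦1, 2↦1, 3↦1, 4↦3, 5↦2, 6↦0]  zeros at y ∈ {6}
  x = 2: [0↦0, 1↦3, 2↦4, 3↦5, 4↦1, 5↦1, 6↦0]  zeros at y ∈ {0, 6}
  x = 3: [0↦3, 1↦4, 2↦3, 3↦2, 4↦3, 5↦1, 6↦5]  zeros at y ∈ ∅
  x = 4: [0↦0, 1↦3, 2↦4, 3↦5, 4↦1, 5↦1, 6↦0]  zeros at y ∈ {0, 6}
  x = 5: [0↦4, 1↦6, 2↦6, 3↦6, 4↦1, 5↦0, 6↦5]  zeros at y ∈ {5}
  x = 6: [0↦0, 1↦5, 2↦1, 3↦4, 4↦2, 5↦4, 6↦5]  zeros at y ∈ {0}
Collecting zeros: affine points = {(1, 6), (2, 0), (2, 6), (4, 0), (4, 6), (5, 5), (6, 0)}.
Total count |C(F_7)_aff| = 7.


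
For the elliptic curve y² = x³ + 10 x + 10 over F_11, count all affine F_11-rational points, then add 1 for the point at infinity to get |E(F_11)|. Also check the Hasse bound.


Affine points = {(2, 4), (2, 7), (3, 1), (3, 10), (4, 2), (4, 9), (5, 3), (5, 8), (6, 0), (7, 4), (7, 7), (9, 2), (9, 9)}; affine count = 13; |E(F_11)| = 14.

Discriminant check: Δ ∝ 4a³ + 27b² = 4·10³ + 27·10² = 4·1000 + 27·100 ≡ 1 (mod 11). Nonzero ⇒ E is nonsingular.
For each x ∈ F_11, compute rhs = x³ + 10·x + 10 mod 11, then count y ∈ F_11 with y² ≡ rhs.
  x = 0: rhs = 10, matching y values: none (0 points).
  x = 1: rhs = 10, matching y values: none (0 points).
  x = 2: rhs = 5, matching y values: 4, 7 (2 points).
  x = 3: rhs = 1, matching y values: 1, 10 (2 points).
  x = 4: rhs = 4, matching y values: 2, 9 (2 points).
  x = 5: rhs = 9, matching y values: 3, 8 (2 points).
  x = 6: rhs = 0, matching y values: 0 (1 points).
  x = 7: rhs = 5, matching y values: 4, 7 (2 points).
  x = 8: rhs = 8, matching y values: none (0 points).
  x = 9: rhs = 4, matching y values: 2, 9 (2 points).
  x = 10: rhs = 10, matching y values: none (0 points).
Total affine count: 13.
Full point count |E(F_11)| = 13 + 1 = 14.
Hasse bound: |14 − (11+1)| = |2| = 2 ≤ 2√11 ≈ 6.6332 ✓.


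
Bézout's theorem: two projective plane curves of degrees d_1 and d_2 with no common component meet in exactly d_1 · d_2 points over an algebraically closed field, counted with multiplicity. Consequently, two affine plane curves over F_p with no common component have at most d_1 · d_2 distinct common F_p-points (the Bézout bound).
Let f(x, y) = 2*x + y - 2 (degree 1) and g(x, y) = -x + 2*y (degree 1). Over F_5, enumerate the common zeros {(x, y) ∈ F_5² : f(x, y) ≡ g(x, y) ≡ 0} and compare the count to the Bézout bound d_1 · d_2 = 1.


Common zeros: ∅; count = 0; Bézout bound = 1.

deg(f) = 1, deg(g) = 1, so Bézout bound = 1.
Scan x ∈ F_5. For each x, list the y ∈ F_5 with f(x, y) ≡ 0 and those with g(x, y) ≡ 0 (mod 5); the common zeros in that column are the intersection.
  x = 0: f ≡ 0 at y ∈ {2}; g ≡ 0 at y ∈ {0}; common: ∅.
  x = 1: f ≡ 0 at y ∈ {0}; g ≡ 0 at y ∈ {3}; common: ∅.
  x = 2: f ≡ 0 at y ∈ {3}; g ≡ 0 at y ∈ {1}; common: ∅.
  x = 3: f ≡ 0 at y ∈ {1}; g ≡ 0 at y ∈ {4}; common: ∅.
  x = 4: f ≡ 0 at y ∈ {4}; g ≡ 0 at y ∈ {2}; common: ∅.
Collecting: common zeros = ∅, so the count is 0.
Comparison with the Bézout bound: 0 ≤ 1 = deg(f)·deg(g), as expected for curves with no common component (the affine F_5-count falls short of the bound because intersections may lie at infinity, over extension fields, or carry multiplicity).


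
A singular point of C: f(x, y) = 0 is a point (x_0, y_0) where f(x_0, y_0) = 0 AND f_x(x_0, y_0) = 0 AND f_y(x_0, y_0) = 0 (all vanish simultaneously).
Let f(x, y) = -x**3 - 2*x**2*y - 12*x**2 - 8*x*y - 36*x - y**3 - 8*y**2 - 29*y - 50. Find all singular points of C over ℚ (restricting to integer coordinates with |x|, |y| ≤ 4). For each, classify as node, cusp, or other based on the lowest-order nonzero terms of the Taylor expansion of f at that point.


Singular points: {(-2, -3)}; classification: cusp.

Compute partial derivatives:
  f_x = -3*x**2 - 4*x*y - 24*x - 8*y - 36.
  f_y = -2*x**2 - 8*x - 3*y**2 - 16*y - 29.
Scan x_0 ∈ {−4, ..., 4}. For each x_0, f_y(x_0, y) is a polynomial in y; find its integer roots y ∈ {−4, ..., 4}, then test f_x and f at those candidates.
  x = -4: f_y(-4, y) = -3*y**2 - 16*y - 29; no integer root y with |y| ≤ 4.
  x = -3: f_y(-3, y) = -3*y**2 - 16*y - 23; no integer root y with |y| ≤ 4.
  x = -2: f_y(-2, y) = -3*y**2 - 16*y - 21; vanishes at y ∈ {-3}. (-2, -3): f_x = 0, f = 0 — SINGULAR.
  x = -1: f_y(-1, y) = -3*y**2 - 16*y - 23; no integer root y with |y| ≤ 4.
  x = 0: f_y(0, y) = -3*y**2 - 16*y - 29; no integer root y with |y| ≤ 4.
  x = 1: f_y(1, y) = -3*y**2 - 16*y - 39; no integer root y with |y| ≤ 4.
  x = 2: f_y(2, y) = -3*y**2 - 16*y - 53; no integer root y with |y| ≤ 4.
  x = 3: f_y(3, y) = -3*y**2 - 16*y - 71; no integer root y with |y| ≤ 4.
  x = 4: f_y(4, y) = -3*y**2 - 16*y - 93; no integer root y with |y| ≤ 4.
Only singular point on the grid: (-2, -3).
Classify: substitute x = -2 + u, y = -3 + v and expand: f = -u**3 - 2*u**2*v - v**3 + v**2.
No constant or linear terms (consistent with a singular point). Quadratic part: v**2. Cubic part: -u**3 - 2*u**2*v - v**3.
The quadratic part v**2 is a perfect square, so there is a single (double) tangent line v = 0, i.e. y = -3. Restricting the cubic part to that line (v = 0) leaves -u**3 ≠ 0, so f is not divisible by v and the branch is v² ≈ u**3 to lowest order — this is a cusp.
Classification: cusp.


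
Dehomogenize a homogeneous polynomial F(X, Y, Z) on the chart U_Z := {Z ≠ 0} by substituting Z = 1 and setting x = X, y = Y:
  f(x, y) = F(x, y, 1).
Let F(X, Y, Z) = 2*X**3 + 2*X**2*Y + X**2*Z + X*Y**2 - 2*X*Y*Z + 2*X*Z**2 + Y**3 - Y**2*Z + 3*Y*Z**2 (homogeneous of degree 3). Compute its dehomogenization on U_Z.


f(x, y) = 2*x**3 + 2*x**2*y + x**2 + x*y**2 - 2*x*y + 2*x + y**3 - y**2 + 3*y

On U_Z we set Z = 1. Each monomial c·X^i·Y^j·Z^k in F becomes c·x^i·y^j·1^k = c·x^i·y^j.
Substituting Z = 1: F(X, Y, 1) = 2*x**3 + 2*x**2*y + x**2 + x*y**2 - 2*x*y + 2*x + y**3 - y**2 + 3*y.
Note: deg(f) ≤ deg(F) = 3; strict inequality happens when F is divisible by Z (lost terms).


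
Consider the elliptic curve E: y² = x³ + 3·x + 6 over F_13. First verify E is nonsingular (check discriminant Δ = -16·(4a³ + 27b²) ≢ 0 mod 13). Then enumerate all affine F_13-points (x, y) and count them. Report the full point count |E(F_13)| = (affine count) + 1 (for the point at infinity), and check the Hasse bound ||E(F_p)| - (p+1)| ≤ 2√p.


Affine points = {(1, 6), (1, 7), (3, 4), (3, 9), (4, 2), (4, 11), (5, 4), (5, 9), (8, 3), (8, 10), (10, 3), (10, 10)}; affine count = 12; |E(F_13)| = 13.

Discriminant check: Δ ∝ 4a³ + 27b² = 4·3³ + 27·6² = 4·27 + 27·36 ≡ 1 (mod 13). Nonzero ⇒ E is nonsingular.
For each x ∈ F_13, compute rhs = x³ + 3·x + 6 mod 13, then count y ∈ F_13 with y² ≡ rhs.
  x = 0: rhs = 6, matching y values: none (0 points).
  x = 1: rhs = 10, matching y values: 6, 7 (2 points).
  x = 2: rhs = 7, matching y values: none (0 points).
  x = 3: rhs = 3, matching y values: 4, 9 (2 points).
  x = 4: rhs = 4, matching y values: 2, 11 (2 points).
  x = 5: rhs = 3, matching y values: 4, 9 (2 points).
  x = 6: rhs = 6, matching y values: none (0 points).
  x = 7: rhs = 6, matching y values: none (0 points).
  x = 8: rhs = 9, matching y values: 3, 10 (2 points).
  x = 9: rhs = 8, matching y values: none (0 points).
  x = 10: rhs = 9, matching y values: 3, 10 (2 points).
  x = 11: rhs = 5, matching y values: none (0 points).
  x = 12: rhs = 2, matching y values: none (0 points).
Total affine count: 12.
Full point count |E(F_13)| = 12 + 1 = 13.
Hasse bound: |13 − (13+1)| = |-1| = 1 ≤ 2√13 ≈ 7.2111 ✓.


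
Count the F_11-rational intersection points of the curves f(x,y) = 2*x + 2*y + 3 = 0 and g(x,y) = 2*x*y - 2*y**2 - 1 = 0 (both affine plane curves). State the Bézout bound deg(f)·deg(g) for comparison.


Common zeros: {(0, 4), (6, 9)}; count = 2; Bézout bound = 2.

deg(f) = 1, deg(g) = 2, so Bézout bound = 2.
Scan x ∈ F_11. For each x, list the y ∈ F_11 with f(x, y) ≡ 0 and those with g(x, y) ≡ 0 (mod 11); the common zeros in that column are the intersection.
  x = 0: f ≡ 0 at y ∈ {4}; g ≡ 0 at y ∈ {4, 7}; common: {4}.
  x = 1: f ≡ 0 at y ∈ {3}; g ≡ 0 at y ∈ ∅; common: ∅.
  x = 2: f ≡ 0 at y ∈ {2}; g ≡ 0 at y ∈ ∅; common: ∅.
  x = 3: f ≡ 0 at y ∈ {1}; g ≡ 0 at y ∈ ∅; common: ∅.
  x = 4: f ≡ 0 at y ∈ {0}; g ≡ 0 at y ∈ {5, 10}; common: ∅.
  x = 5: f ≡ 0 at y ∈ {10}; g ≡ 0 at y ∈ {2, 3}; common: ∅.
  x = 6: f ≡ 0 at y ∈ {9}; g ≡ 0 at y ∈ {8, 9}; common: {9}.
  x = 7: f ≡ 0 at y ∈ {8}; g ≡ 0 at y ∈ {1, 6}; common: ∅.
  x = 8: f ≡ 0 at y ∈ {7}; g ≡ 0 at y ∈ ∅; common: ∅.
  x = 9: f ≡ 0 at y ∈ {6}; g ≡ 0 at y ∈ ∅; common: ∅.
  x = 10: f ≡ 0 at y ∈ {5}; g ≡ 0 at y ∈ ∅; common: ∅.
Collecting: common zeros = {(0, 4), (6, 9)}, so the count is 2.
Comparison with the Bézout bound: 2 ≤ 2 = deg(f)·deg(g), as expected for curves with no common component (the bound is attained).


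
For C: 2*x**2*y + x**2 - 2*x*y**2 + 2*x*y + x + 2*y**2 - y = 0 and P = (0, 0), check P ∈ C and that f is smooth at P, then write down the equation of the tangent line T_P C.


Tangent line at P: x - y = 0.

Step 1: f(0, 0) = 0, so P lies on C.
Step 2: partial derivatives
  f_x(x, y) = 4*x*y + 2*x - 2*y**2 + 2*y + 1, f_y(x, y) = 2*x**2 - 4*x*y + 2*x + 4*y - 1.
  f_x(P) = 1, f_y(P) = -1 (gradient nonzero, so P is smooth).
Step 3: tangent line at P: 1·(x − 0) + -1·(y − 0) = 0.
Expanding: x - y = 0.


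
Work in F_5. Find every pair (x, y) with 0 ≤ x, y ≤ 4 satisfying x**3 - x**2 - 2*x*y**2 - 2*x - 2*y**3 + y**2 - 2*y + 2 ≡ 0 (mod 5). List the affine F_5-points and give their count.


Affine F_5-points: {(1, 0), (1, 1), (2, 1), (2, 2), (2, 3), (3, 1)}; count = 6.

For each of the 25 pairs (x, y) ∈ F_5², evaluate f(x, y) mod 5. Record the zeros.
  x = 0: [0↦2, 1↦4, 2↦1, 3↦1, 4↦2]  zeros at y ∈ ∅
  x = 1: [0↦0, 1↦0, 2↦1, 3↦1, 4↦3]  zeros at y ∈ {0, 1}
  x = 2: [0↦2, 1↦0, 2↦0, 3↦0, 4↦3]  zeros at y ∈ {1, 2, 3}
  x = 3: [0↦4, 1↦0, 2↦4, 3↦4, 4↦3]  zeros at y ∈ {1}
  x = 4: [0↦2, 1↦1, 2↦4, 3↦4, 4↦4]  zeros at y ∈ ∅
Collecting zeros: affine points = {(1, 0), (1, 1), (2, 1), (2, 2), (2, 3), (3, 1)}.
Total count |C(F_5)_aff| = 6.


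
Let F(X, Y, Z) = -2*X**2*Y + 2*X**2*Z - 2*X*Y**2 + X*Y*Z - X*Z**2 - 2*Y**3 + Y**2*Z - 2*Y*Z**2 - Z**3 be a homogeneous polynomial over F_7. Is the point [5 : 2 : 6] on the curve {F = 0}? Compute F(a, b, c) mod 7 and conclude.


F(5,2,6) ≡ 3 (mod 7); P is NOT on the curve.

Evaluate F(5, 2, 6) term-by-term (mod 7).
  -2*X**2*Y ↦ -2·25·2·1 = -100
  2*X**2*Z ↦ 2·25·1·6 = 300
  -2*X*Y**2 ↦ -2·5·4·1 = -40
  X*Y*Z ↦ 1·5·2·6 = 60
  -X*Z**2 ↦ -1·5·1·36 = -180
  -2*Y**3 ↦ -2·1·8·1 = -16
  Y**2*Z ↦ 1·1·4·6 = 24
  -2*Y*Z**2 ↦ -2·1·2·36 = -144
  -Z**3 ↦ -1·1·1·216 = -216
Sum: F(5, 2, 6) = (-100) + (300) + (-40) + (60) + (-180) + (-16) + (24) + (-144) + (-216) = -312.
Reducing mod 7: -312 ≡ 3 (mod 7).
Since F(a, b, c) ≡ 3 ≠ 0 (mod 7), P does NOT lie on the curve.


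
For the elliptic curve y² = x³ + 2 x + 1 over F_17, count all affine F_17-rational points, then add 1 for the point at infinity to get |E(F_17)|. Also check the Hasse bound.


Affine points = {(0, 1), (0, 16), (1, 2), (1, 15), (2, 8), (2, 9), (3, 0), (5, 0), (6, 5), (6, 12), (7, 1), (7, 16), (8, 6), (8, 11), (9, 0), (10, 1), (10, 16), (12, 6), (12, 11), (14, 6), (14, 11), (16, 7), (16, 10)}; affine count = 23; |E(F_17)| = 24.

Discriminant check: Δ ∝ 4a³ + 27b² = 4·2³ + 27·1² = 4·8 + 27·1 ≡ 8 (mod 17). Nonzero ⇒ E is nonsingular.
For each x ∈ F_17, compute rhs = x³ + 2·x + 1 mod 17, then count y ∈ F_17 with y² ≡ rhs.
  x = 0: rhs = 1, matching y values: 1, 16 (2 points).
  x = 1: rhs = 4, matching y values: 2, 15 (2 points).
  x = 2: rhs = 13, matching y values: 8, 9 (2 points).
  x = 3: rhs = 0, matching y values: 0 (1 points).
  x = 4: rhs = 5, matching y values: none (0 points).
  x = 5: rhs = 0, matching y values: 0 (1 points).
  x = 6: rhs = 8, matching y values: 5, 12 (2 points).
  x = 7: rhs = 1, matching y values: 1, 16 (2 points).
  x = 8: rhs = 2, matching y values: 6, 11 (2 points).
  x = 9: rhs = 0, matching y values: 0 (1 points).
  x = 10: rhs = 1, matching y values: 1, 16 (2 points).
  x = 11: rhs = 11, matching y values: none (0 points).
  x = 12: rhs = 2, matching y values: 6, 11 (2 points).
  x = 13: rhs = 14, matching y values: none (0 points).
  x = 14: rhs = 2, matching y values: 6, 11 (2 points).
  x = 15: rhs = 6, matching y values: none (0 points).
  x = 16: rhs = 15, matching y values: 7, 10 (2 points).
Total affine count: 23.
Full point count |E(F_17)| = 23 + 1 = 24.
Hasse bound: |24 − (17+1)| = |6| = 6 ≤ 2√17 ≈ 8.2462 ✓.


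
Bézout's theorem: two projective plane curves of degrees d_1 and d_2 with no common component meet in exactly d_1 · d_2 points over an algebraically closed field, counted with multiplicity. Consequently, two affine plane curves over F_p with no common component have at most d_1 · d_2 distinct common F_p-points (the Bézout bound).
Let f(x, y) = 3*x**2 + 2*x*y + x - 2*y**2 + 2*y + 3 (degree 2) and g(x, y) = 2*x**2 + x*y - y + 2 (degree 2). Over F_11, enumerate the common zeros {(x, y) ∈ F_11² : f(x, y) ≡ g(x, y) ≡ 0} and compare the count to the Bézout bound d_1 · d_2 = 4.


Common zeros: {(9, 7)}; count = 1; Bézout bound = 4.

deg(f) = 2, deg(g) = 2, so Bézout bound = 4.
Scan x ∈ F_11. For each x, list the y ∈ F_11 with f(x, y) ≡ 0 and those with g(x, y) ≡ 0 (mod 11); the common zeros in that column are the intersection.
  x = 0: f ≡ 0 at y ∈ ∅; g ≡ 0 at y ∈ {2}; common: ∅.
  x = 1: f ≡ 0 at y ∈ ∅; g ≡ 0 at y ∈ ∅; common: ∅.
  x = 2: f ≡ 0 at y ∈ ∅; g ≡ 0 at y ∈ {1}; common: ∅.
  x = 3: f ≡ 0 at y ∈ {0, 4}; g ≡ 0 at y ∈ {1}; common: ∅.
  x = 4: f ≡ 0 at y ∈ {0, 5}; g ≡ 0 at y ∈ {7}; common: ∅.
  x = 5: f ≡ 0 at y ∈ {2, 4}; g ≡ 0 at y ∈ {9}; common: ∅.
  x = 6: f ≡ 0 at y ∈ ∅; g ≡ 0 at y ∈ {5}; common: ∅.
  x = 7: f ≡ 0 at y ∈ {3, 5}; g ≡ 0 at y ∈ {9}; common: ∅.
  x = 8: f ≡ 0 at y ∈ {2, 7}; g ≡ 0 at y ∈ {5}; common: ∅.
  x = 9: f ≡ 0 at y ∈ {3, 7}; g ≡ 0 at y ∈ {7}; common: {7}.
  x = 10: f ≡ 0 at y ∈ ∅; g ≡ 0 at y ∈ {2}; common: ∅.
Collecting: common zeros = {(9, 7)}, so the count is 1.
Comparison with the Bézout bound: 1 ≤ 4 = deg(f)·deg(g), as expected for curves with no common component (the affine F_11-count falls short of the bound because intersections may lie at infinity, over extension fields, or carry multiplicity).


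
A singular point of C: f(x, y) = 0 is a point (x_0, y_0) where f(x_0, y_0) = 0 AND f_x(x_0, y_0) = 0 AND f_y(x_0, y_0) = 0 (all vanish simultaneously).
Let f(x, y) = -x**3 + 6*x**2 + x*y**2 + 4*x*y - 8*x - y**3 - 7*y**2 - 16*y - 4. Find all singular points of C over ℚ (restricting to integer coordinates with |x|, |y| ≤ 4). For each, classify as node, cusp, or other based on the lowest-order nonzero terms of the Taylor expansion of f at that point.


Singular points: {(2, -2)}; classification: cusp.

Compute partial derivatives:
  f_x = -3*x**2 + 12*x + y**2 + 4*y - 8.
  f_y = 2*x*y + 4*x - 3*y**2 - 14*y - 16.
Scan x_0 ∈ {−4, ..., 4}. For each x_0, f_y(x_0, y) is a polynomial in y; find its integer roots y ∈ {−4, ..., 4}, then test f_x and f at those candidates.
  x = -4: f_y(-4, y) = -3*y**2 - 22*y - 32; vanishes at y ∈ {-2}. (-4, -2): f_x = -108 ≠ 0.
  x = -3: f_y(-3, y) = -3*y**2 - 20*y - 28; vanishes at y ∈ {-2}. (-3, -2): f_x = -75 ≠ 0.
  x = -2: f_y(-2, y) = -3*y**2 - 18*y - 24; vanishes at y ∈ {-4, -2}. (-2, -4): f_x = -44 ≠ 0; (-2, -2): f_x = -48 ≠ 0.
  x = -1: f_y(-1, y) = -3*y**2 - 16*y - 20; vanishes at y ∈ {-2}. (-1, -2): f_x = -27 ≠ 0.
  x = 0: f_y(0, y) = -3*y**2 - 14*y - 16; vanishes at y ∈ {-2}. (0, -2): f_x = -12 ≠ 0.
  x = 1: f_y(1, y) = -3*y**2 - 12*y - 12; vanishes at y ∈ {-2}. (1, -2): f_x = -3 ≠ 0.
  x = 2: f_y(2, y) = -3*y**2 - 10*y - 8; vanishes at y ∈ {-2}. (2, -2): f_x = 0, f = 0 — SINGULAR.
  x = 3: f_y(3, y) = -3*y**2 - 8*y - 4; vanishes at y ∈ {-2}. (3, -2): f_x = -3 ≠ 0.
  x = 4: f_y(4, y) = -3*y**2 - 6*y; vanishes at y ∈ {-2, 0}. (4, -2): f_x = -12 ≠ 0; (4, 0): f_x = -8 ≠ 0.
Only singular point on the grid: (2, -2).
Classify: substitute x = 2 + u, y = -2 + v and expand: f = -u**3 + u*v**2 - v**3 + v**2.
No constant or linear terms (consistent with a singular point). Quadratic part: v**2. Cubic part: -u**3 + u*v**2 - v**3.
The quadratic part v**2 is a perfect square, so there is a single (double) tangent line v = 0, i.e. y = -2. Restricting the cubic part to that line (v = 0) leaves -u**3 ≠ 0, so f is not divisible by v and the branch is v² ≈ u**3 to lowest order — this is a cusp.
Classification: cusp.


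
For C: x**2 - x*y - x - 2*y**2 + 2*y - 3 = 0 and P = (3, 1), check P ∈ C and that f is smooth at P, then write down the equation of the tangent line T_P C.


Tangent line at P: 4*x - 5*y - 7 = 0.

Step 1: f(3, 1) = 0, so P lies on C.
Step 2: partial derivatives
  f_x(x, y) = 2*x - y - 1, f_y(x, y) = -x - 4*y + 2.
  f_x(P) = 4, f_y(P) = -5 (gradient nonzero, so P is smooth).
Step 3: tangent line at P: 4·(x − 3) + -5·(y − 1) = 0.
Expanding: 4*x - 5*y - 7 = 0.


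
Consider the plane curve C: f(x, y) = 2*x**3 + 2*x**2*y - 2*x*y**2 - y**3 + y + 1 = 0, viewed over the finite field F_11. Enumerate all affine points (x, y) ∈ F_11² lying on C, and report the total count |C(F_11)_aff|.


Affine F_11-points: {(0, 6), (1, 3), (2, 2), (3, 0), (5, 4), (6, 3), (7, 6), (8, 4), (9, 2), (9, 6), (9, 7)}; count = 11.

For each of the 121 pairs (x, y) ∈ F_11², evaluate f(x, y) mod 11. Record the zeros.
  x = 0: [0↦1, 1↦1, 2↦6, 3↦10, 4↦7, 5↦2, 6↦0, 7↦6, 8↦3, 9↦7, 10↦1]  zeros at y ∈ {6}
  x = 1: [0↦3, 1↦3, 2↦4, 3↦0, 4↦7, 5↦8, 6↦8, 7↦1, 8↦3, 9↦8, 10↦10]  zeros at y ∈ {3}
  x = 2: [0↦6, 1↦10, 2↦0, 3↦3, 4↦2, 5↦2, 6↦8, 7↦3, 8↦3, 9↦2, 10↦5]  zeros at y ∈ {2}
  x = 3: [0↦0, 1↦1, 2↦6, 3↦9, 4↦4, 5↦7, 6↦1, 7↦2, 8↦4, 9↦1, 10↦9]  zeros at y ∈ {0}
  x = 4: [0↦8, 1↦10, 2↦1, 3↦8, 4↦3, 5↦2, 6↦10, 7↦10, 8↦7, 9↦6, 10↦1]  zeros at y ∈ ∅
  x = 5: [0↦9, 1↦5, 2↦8, 3↦1, 4↦0, 5↦10, 6↦3, 7↦6, 8↦2, 9↦7, 10↦4]  zeros at y ∈ {4}
  x = 6: [0↦4, 1↦9, 2↦6, 3↦0, 4↦7, 5↦10, 6↦3, 7↦2, 8↦1, 9↦5, 10↦8]  zeros at y ∈ {3}
  x = 7: [0↦5, 1↦1, 2↦7, 3↦6, 4↦3, 5↦3, 6↦0, 7↦10, 8↦5, 9↦1, 10↦3]  zeros at y ∈ {6}
  x = 8: [0↦2, 1↦4, 2↦1, 3↦9, 4↦0, 5↦1, 6↦6, 7↦9, 8↦4, 9↦7, 10↦1]  zeros at y ∈ {4}
  x = 9: [0↦7, 1↦8, 2↦0, 3↦10, 4↦10, 5↦5, 6↦0, 7↦0, 8↦10, 9↦2, 10↦3]  zeros at y ∈ {2, 6, 7}
  x = 10: [0↦10, 1↦3, 2↦5, 3↦10, 4↦1, 5↦5, 6↦5, 7↦6, 8↦2, 9↦9, 10↦10]  zeros at y ∈ ∅
Collecting zeros: affine points = {(0, 6), (1, 3), (2, 2), (3, 0), (5, 4), (6, 3), (7, 6), (8, 4), (9, 2), (9, 6), (9, 7)}.
Total count |C(F_11)_aff| = 11.


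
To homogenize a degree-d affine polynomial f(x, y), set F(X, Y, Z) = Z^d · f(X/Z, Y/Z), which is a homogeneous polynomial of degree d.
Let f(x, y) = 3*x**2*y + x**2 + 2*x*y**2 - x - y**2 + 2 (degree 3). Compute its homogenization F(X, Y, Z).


F(X, Y, Z) = 3*X**2*Y + X**2*Z + 2*X*Y**2 - X*Z**2 - Y**2*Z + 2*Z**3

deg(f) = 3.
Substitute x = X/Z, y = Y/Z into f, then multiply by Z^3.
  monomial 3·x^2·y^1 ↦ 3·X^2·Y^1·Z^0.
  monomial 1·x^2·y^0 ↦ 1·X^2·Y^0·Z^1.
  monomial 2·x^1·y^2 ↦ 2·X^1·Y^2·Z^0.
  monomial -1·x^1·y^0 ↦ -1·X^1·Y^0·Z^2.
  monomial -1·x^0·y^2 ↦ -1·X^0·Y^2·Z^1.
  monomial 2·x^0·y^0 ↦ 2·X^0·Y^0·Z^3.
Collecting: F(X, Y, Z) = 3*X**2*Y + X**2*Z + 2*X*Y**2 - X*Z**2 - Y**2*Z + 2*Z**3.


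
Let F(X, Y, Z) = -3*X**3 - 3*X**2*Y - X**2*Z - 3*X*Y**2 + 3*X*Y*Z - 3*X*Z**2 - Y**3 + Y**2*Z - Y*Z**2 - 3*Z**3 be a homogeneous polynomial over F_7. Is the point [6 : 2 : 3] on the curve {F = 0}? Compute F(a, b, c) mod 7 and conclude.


F(6,2,3) ≡ 4 (mod 7); P is NOT on the curve.

Evaluate F(6, 2, 3) term-by-term (mod 7).
  -3*X**3 ↦ -3·216·1·1 = -648
  -3*X**2*Y ↦ -3·36·2·1 = -216
  -X**2*Z ↦ -1·36·1·3 = -108
  -3*X*Y**2 ↦ -3·6·4·1 = -72
  3*X*Y*Z ↦ 3·6·2·3 = 108
  -3*X*Z**2 ↦ -3·6·1·9 = -162
  -Y**3 ↦ -1·1·8·1 = -8
  Y**2*Z ↦ 1·1·4·3 = 12
  -Y*Z**2 ↦ -1·1·2·9 = -18
  -3*Z**3 ↦ -3·1·1·27 = -81
Sum: F(6, 2, 3) = (-648) + (-216) + (-108) + (-72) + (108) + (-162) + (-8) + (12) + (-18) + (-81) = -1193.
Reducing mod 7: -1193 ≡ 4 (mod 7).
Since F(a, b, c) ≡ 4 ≠ 0 (mod 7), P does NOT lie on the curve.


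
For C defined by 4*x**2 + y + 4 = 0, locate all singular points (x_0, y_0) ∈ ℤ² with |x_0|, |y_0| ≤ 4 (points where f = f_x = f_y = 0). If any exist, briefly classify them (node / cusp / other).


No singular points in the scanned grid; C is smooth there.

Compute partial derivatives:
  f_x = 8*x.
  f_y = 1.
f_y = 1 is a nonzero constant, so f_y never vanishes: no point (x, y) can satisfy f = f_x = f_y = 0. In particular no (x, y) ∈ {−4, ..., 4}² is singular; the curve is smooth.


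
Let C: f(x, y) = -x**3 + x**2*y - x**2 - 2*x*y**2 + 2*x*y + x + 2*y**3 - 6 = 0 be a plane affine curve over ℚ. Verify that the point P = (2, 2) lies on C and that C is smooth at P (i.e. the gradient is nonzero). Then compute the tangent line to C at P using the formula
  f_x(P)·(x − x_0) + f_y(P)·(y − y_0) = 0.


Tangent line at P: -11*x + 16*y - 10 = 0.

Step 1: f(2, 2) = 0, so P lies on C.
Step 2: partial derivatives
  f_x(x, y) = -3*x**2 + 2*x*y - 2*x - 2*y**2 + 2*y + 1, f_y(x, y) = x**2 - 4*x*y + 2*x + 6*y**2.
  f_x(P) = -11, f_y(P) = 16 (gradient nonzero, so P is smooth).
Step 3: tangent line at P: -11·(x − 2) + 16·(y − 2) = 0.
Expanding: -11*x + 16*y - 10 = 0.
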